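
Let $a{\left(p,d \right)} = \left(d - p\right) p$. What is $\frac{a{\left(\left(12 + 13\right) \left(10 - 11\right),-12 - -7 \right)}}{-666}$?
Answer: $\frac{250}{333} \approx 0.75075$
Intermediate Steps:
$a{\left(p,d \right)} = p \left(d - p\right)$
$\frac{a{\left(\left(12 + 13\right) \left(10 - 11\right),-12 - -7 \right)}}{-666} = \frac{\left(12 + 13\right) \left(10 - 11\right) \left(\left(-12 - -7\right) - \left(12 + 13\right) \left(10 - 11\right)\right)}{-666} = 25 \left(-1\right) \left(\left(-12 + 7\right) - 25 \left(-1\right)\right) \left(- \frac{1}{666}\right) = - 25 \left(-5 - -25\right) \left(- \frac{1}{666}\right) = - 25 \left(-5 + 25\right) \left(- \frac{1}{666}\right) = \left(-25\right) 20 \left(- \frac{1}{666}\right) = \left(-500\right) \left(- \frac{1}{666}\right) = \frac{250}{333}$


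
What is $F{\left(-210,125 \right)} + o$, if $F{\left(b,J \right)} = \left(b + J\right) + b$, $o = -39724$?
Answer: $-40019$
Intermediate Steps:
$F{\left(b,J \right)} = J + 2 b$ ($F{\left(b,J \right)} = \left(J + b\right) + b = J + 2 b$)
$F{\left(-210,125 \right)} + o = \left(125 + 2 \left(-210\right)\right) - 39724 = \left(125 - 420\right) - 39724 = -295 - 39724 = -40019$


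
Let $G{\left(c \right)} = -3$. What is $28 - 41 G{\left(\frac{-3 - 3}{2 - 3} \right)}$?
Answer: $151$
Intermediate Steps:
$28 - 41 G{\left(\frac{-3 - 3}{2 - 3} \right)} = 28 - -123 = 28 + 123 = 151$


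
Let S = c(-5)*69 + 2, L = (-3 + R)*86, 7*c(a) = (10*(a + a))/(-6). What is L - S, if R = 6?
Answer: 642/7 ≈ 91.714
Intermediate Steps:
c(a) = -10*a/21 (c(a) = ((10*(a + a))/(-6))/7 = ((10*(2*a))*(-⅙))/7 = ((20*a)*(-⅙))/7 = (-10*a/3)/7 = -10*a/21)
L = 258 (L = (-3 + 6)*86 = 3*86 = 258)
S = 1164/7 (S = -10/21*(-5)*69 + 2 = (50/21)*69 + 2 = 1150/7 + 2 = 1164/7 ≈ 166.29)
L - S = 258 - 1*1164/7 = 258 - 1164/7 = 642/7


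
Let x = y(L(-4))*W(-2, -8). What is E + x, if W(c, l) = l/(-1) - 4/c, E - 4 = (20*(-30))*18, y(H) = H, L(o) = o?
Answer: -10836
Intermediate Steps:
E = -10796 (E = 4 + (20*(-30))*18 = 4 - 600*18 = 4 - 10800 = -10796)
W(c, l) = -l - 4/c (W(c, l) = l*(-1) - 4/c = -l - 4/c)
x = -40 (x = -4*(-1*(-8) - 4/(-2)) = -4*(8 - 4*(-½)) = -4*(8 + 2) = -4*10 = -40)
E + x = -10796 - 40 = -10836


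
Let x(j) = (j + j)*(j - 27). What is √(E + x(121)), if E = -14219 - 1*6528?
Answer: √2001 ≈ 44.733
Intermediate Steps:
x(j) = 2*j*(-27 + j) (x(j) = (2*j)*(-27 + j) = 2*j*(-27 + j))
E = -20747 (E = -14219 - 6528 = -20747)
√(E + x(121)) = √(-20747 + 2*121*(-27 + 121)) = √(-20747 + 2*121*94) = √(-20747 + 22748) = √2001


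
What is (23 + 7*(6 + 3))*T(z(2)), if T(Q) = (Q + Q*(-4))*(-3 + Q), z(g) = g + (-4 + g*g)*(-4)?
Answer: 516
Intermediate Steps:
z(g) = 16 + g - 4*g² (z(g) = g + (-4 + g²)*(-4) = g + (16 - 4*g²) = 16 + g - 4*g²)
T(Q) = -3*Q*(-3 + Q) (T(Q) = (Q - 4*Q)*(-3 + Q) = (-3*Q)*(-3 + Q) = -3*Q*(-3 + Q))
(23 + 7*(6 + 3))*T(z(2)) = (23 + 7*(6 + 3))*(3*(16 + 2 - 4*2²)*(3 - (16 + 2 - 4*2²))) = (23 + 7*9)*(3*(16 + 2 - 4*4)*(3 - (16 + 2 - 4*4))) = (23 + 63)*(3*(16 + 2 - 16)*(3 - (16 + 2 - 16))) = 86*(3*2*(3 - 1*2)) = 86*(3*2*(3 - 2)) = 86*(3*2*1) = 86*6 = 516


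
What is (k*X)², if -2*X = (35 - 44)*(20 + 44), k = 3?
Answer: 746496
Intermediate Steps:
X = 288 (X = -(35 - 44)*(20 + 44)/2 = -(-9)*64/2 = -½*(-576) = 288)
(k*X)² = (3*288)² = 864² = 746496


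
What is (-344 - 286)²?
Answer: 396900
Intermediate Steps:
(-344 - 286)² = (-630)² = 396900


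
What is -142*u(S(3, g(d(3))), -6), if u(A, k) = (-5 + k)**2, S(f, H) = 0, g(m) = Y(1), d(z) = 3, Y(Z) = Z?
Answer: -17182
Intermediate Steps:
g(m) = 1
-142*u(S(3, g(d(3))), -6) = -142*(-5 - 6)**2 = -142*(-11)**2 = -142*121 = -17182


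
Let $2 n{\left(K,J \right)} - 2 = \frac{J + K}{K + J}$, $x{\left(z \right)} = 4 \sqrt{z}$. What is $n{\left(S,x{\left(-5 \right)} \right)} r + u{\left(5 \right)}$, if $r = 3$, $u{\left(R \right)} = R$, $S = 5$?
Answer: $\frac{19}{2} \approx 9.5$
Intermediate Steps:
$n{\left(K,J \right)} = \frac{3}{2}$ ($n{\left(K,J \right)} = 1 + \frac{\left(J + K\right) \frac{1}{K + J}}{2} = 1 + \frac{\left(J + K\right) \frac{1}{J + K}}{2} = 1 + \frac{1}{2} \cdot 1 = 1 + \frac{1}{2} = \frac{3}{2}$)
$n{\left(S,x{\left(-5 \right)} \right)} r + u{\left(5 \right)} = \frac{3}{2} \cdot 3 + 5 = \frac{9}{2} + 5 = \frac{19}{2}$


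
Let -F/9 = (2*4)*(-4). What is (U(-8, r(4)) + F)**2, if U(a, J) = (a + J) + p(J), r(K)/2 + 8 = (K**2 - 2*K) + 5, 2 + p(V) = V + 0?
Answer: 88804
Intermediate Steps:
p(V) = -2 + V (p(V) = -2 + (V + 0) = -2 + V)
r(K) = -6 - 4*K + 2*K**2 (r(K) = -16 + 2*((K**2 - 2*K) + 5) = -16 + 2*(5 + K**2 - 2*K) = -16 + (10 - 4*K + 2*K**2) = -6 - 4*K + 2*K**2)
U(a, J) = -2 + a + 2*J (U(a, J) = (a + J) + (-2 + J) = (J + a) + (-2 + J) = -2 + a + 2*J)
F = 288 (F = -9*2*4*(-4) = -72*(-4) = -9*(-32) = 288)
(U(-8, r(4)) + F)**2 = ((-2 - 8 + 2*(-6 - 4*4 + 2*4**2)) + 288)**2 = ((-2 - 8 + 2*(-6 - 16 + 2*16)) + 288)**2 = ((-2 - 8 + 2*(-6 - 16 + 32)) + 288)**2 = ((-2 - 8 + 2*10) + 288)**2 = ((-2 - 8 + 20) + 288)**2 = (10 + 288)**2 = 298**2 = 88804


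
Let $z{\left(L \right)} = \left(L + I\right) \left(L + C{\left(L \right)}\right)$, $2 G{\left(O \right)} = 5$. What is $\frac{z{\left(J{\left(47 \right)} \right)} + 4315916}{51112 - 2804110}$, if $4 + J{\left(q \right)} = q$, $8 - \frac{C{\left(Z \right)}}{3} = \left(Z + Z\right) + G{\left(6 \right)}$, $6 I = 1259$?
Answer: $- \frac{51188743}{33035976} \approx -1.5495$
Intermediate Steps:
$I = \frac{1259}{6}$ ($I = \frac{1}{6} \cdot 1259 = \frac{1259}{6} \approx 209.83$)
$G{\left(O \right)} = \frac{5}{2}$ ($G{\left(O \right)} = \frac{1}{2} \cdot 5 = \frac{5}{2}$)
$C{\left(Z \right)} = \frac{33}{2} - 6 Z$ ($C{\left(Z \right)} = 24 - 3 \left(\left(Z + Z\right) + \frac{5}{2}\right) = 24 - 3 \left(2 Z + \frac{5}{2}\right) = 24 - 3 \left(\frac{5}{2} + 2 Z\right) = 24 - \left(\frac{15}{2} + 6 Z\right) = \frac{33}{2} - 6 Z$)
$J{\left(q \right)} = -4 + q$
$z{\left(L \right)} = \left(\frac{33}{2} - 5 L\right) \left(\frac{1259}{6} + L\right)$ ($z{\left(L \right)} = \left(L + \frac{1259}{6}\right) \left(L - \left(- \frac{33}{2} + 6 L\right)\right) = \left(\frac{1259}{6} + L\right) \left(\frac{33}{2} - 5 L\right) = \left(\frac{33}{2} - 5 L\right) \left(\frac{1259}{6} + L\right)$)
$\frac{z{\left(J{\left(47 \right)} \right)} + 4315916}{51112 - 2804110} = \frac{\left(\frac{13849}{4} - 5 \left(-4 + 47\right)^{2} - \frac{3098 \left(-4 + 47\right)}{3}\right) + 4315916}{51112 - 2804110} = \frac{\left(\frac{13849}{4} - 5 \cdot 43^{2} - \frac{133214}{3}\right) + 4315916}{-2752998} = \left(\left(\frac{13849}{4} - 9245 - \frac{133214}{3}\right) + 4315916\right) \left(- \frac{1}{2752998}\right) = \left(- \frac{602249}{12} + 4315916\right) \left(- \frac{1}{2752998}\right) = \frac{51188743}{12} \left(- \frac{1}{2752998}\right) = - \frac{51188743}{33035976}$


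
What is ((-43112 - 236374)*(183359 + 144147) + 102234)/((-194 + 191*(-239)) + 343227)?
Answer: -15255539947/49564 ≈ -3.0780e+5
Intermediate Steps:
((-43112 - 236374)*(183359 + 144147) + 102234)/((-194 + 191*(-239)) + 343227) = (-279486*327506 + 102234)/((-194 - 45649) + 343227) = (-91533341916 + 102234)/(-45843 + 343227) = -91533239682/297384 = -91533239682*1/297384 = -15255539947/49564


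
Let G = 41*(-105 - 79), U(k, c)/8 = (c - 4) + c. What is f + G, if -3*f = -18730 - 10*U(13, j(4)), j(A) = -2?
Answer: -1514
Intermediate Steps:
U(k, c) = -32 + 16*c (U(k, c) = 8*((c - 4) + c) = 8*((-4 + c) + c) = 8*(-4 + 2*c) = -32 + 16*c)
G = -7544 (G = 41*(-184) = -7544)
f = 6030 (f = -(-18730 - 10*(-32 + 16*(-2)))/3 = -(-18730 - 10*(-32 - 32))/3 = -(-18730 - 10*(-64))/3 = -(-18730 + 640)/3 = -⅓*(-18090) = 6030)
f + G = 6030 - 7544 = -1514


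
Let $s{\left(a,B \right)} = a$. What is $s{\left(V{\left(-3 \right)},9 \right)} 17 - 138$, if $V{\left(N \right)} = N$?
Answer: $-189$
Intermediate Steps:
$s{\left(V{\left(-3 \right)},9 \right)} 17 - 138 = \left(-3\right) 17 - 138 = -51 - 138 = -189$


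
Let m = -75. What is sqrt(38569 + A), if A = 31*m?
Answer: 2*sqrt(9061) ≈ 190.38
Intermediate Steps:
A = -2325 (A = 31*(-75) = -2325)
sqrt(38569 + A) = sqrt(38569 - 2325) = sqrt(36244) = 2*sqrt(9061)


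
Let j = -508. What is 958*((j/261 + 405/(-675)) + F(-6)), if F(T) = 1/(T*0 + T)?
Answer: -3391799/1305 ≈ -2599.1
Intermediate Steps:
F(T) = 1/T (F(T) = 1/(0 + T) = 1/T)
958*((j/261 + 405/(-675)) + F(-6)) = 958*((-508/261 + 405/(-675)) + 1/(-6)) = 958*((-508*1/261 + 405*(-1/675)) - 1/6) = 958*((-508/261 - 3/5) - 1/6) = 958*(-3323/1305 - 1/6) = 958*(-7081/2610) = -3391799/1305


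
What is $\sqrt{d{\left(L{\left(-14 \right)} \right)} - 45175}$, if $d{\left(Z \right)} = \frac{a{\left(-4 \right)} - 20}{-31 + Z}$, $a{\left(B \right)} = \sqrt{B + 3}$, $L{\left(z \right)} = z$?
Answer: $\frac{\sqrt{-10164275 - 5 i}}{15} \approx 5.2277 \cdot 10^{-5} - 212.54 i$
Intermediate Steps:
$a{\left(B \right)} = \sqrt{3 + B}$
$d{\left(Z \right)} = \frac{-20 + i}{-31 + Z}$ ($d{\left(Z \right)} = \frac{\sqrt{3 - 4} - 20}{-31 + Z} = \frac{\sqrt{-1} - 20}{-31 + Z} = \frac{i - 20}{-31 + Z} = \frac{-20 + i}{-31 + Z}$)
$\sqrt{d{\left(L{\left(-14 \right)} \right)} - 45175} = \sqrt{\frac{-20 + i}{-31 - 14} - 45175} = \sqrt{\frac{-20 + i}{-45} - 45175} = \sqrt{- \frac{-20 + i}{45} - 45175} = \sqrt{\left(\frac{4}{9} - \frac{i}{45}\right) - 45175} = \sqrt{- \frac{406571}{9} - \frac{i}{45}}$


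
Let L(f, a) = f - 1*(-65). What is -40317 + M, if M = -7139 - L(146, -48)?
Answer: -47667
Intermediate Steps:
L(f, a) = 65 + f (L(f, a) = f + 65 = 65 + f)
M = -7350 (M = -7139 - (65 + 146) = -7139 - 1*211 = -7139 - 211 = -7350)
-40317 + M = -40317 - 7350 = -47667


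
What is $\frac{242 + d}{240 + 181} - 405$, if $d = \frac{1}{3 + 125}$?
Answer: $- \frac{21793663}{53888} \approx -404.43$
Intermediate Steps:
$d = \frac{1}{128} \approx 0.0078125$
$\frac{242 + d}{240 + 181} - 405 = \frac{242 + \frac{1}{128}}{240 + 181} - 405 = \frac{30977}{128 \cdot 421} - 405 = \frac{30977}{128} \cdot \frac{1}{421} - 405 = \frac{30977}{53888} - 405 = - \frac{21793663}{53888}$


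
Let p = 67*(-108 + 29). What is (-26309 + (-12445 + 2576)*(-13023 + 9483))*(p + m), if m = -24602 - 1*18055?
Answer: -1673932150450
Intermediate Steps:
p = -5293 (p = 67*(-79) = -5293)
m = -42657 (m = -24602 - 18055 = -42657)
(-26309 + (-12445 + 2576)*(-13023 + 9483))*(p + m) = (-26309 + (-12445 + 2576)*(-13023 + 9483))*(-5293 - 42657) = (-26309 - 9869*(-3540))*(-47950) = (-26309 + 34936260)*(-47950) = 34909951*(-47950) = -1673932150450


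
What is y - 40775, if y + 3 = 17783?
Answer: -22995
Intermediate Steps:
y = 17780 (y = -3 + 17783 = 17780)
y - 40775 = 17780 - 40775 = -22995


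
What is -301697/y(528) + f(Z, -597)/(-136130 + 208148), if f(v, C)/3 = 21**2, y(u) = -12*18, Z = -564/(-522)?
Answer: 1207105573/864216 ≈ 1396.8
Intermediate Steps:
Z = 94/87 (Z = -564*(-1/522) = 94/87 ≈ 1.0805)
y(u) = -216
f(v, C) = 1323 (f(v, C) = 3*21**2 = 3*441 = 1323)
-301697/y(528) + f(Z, -597)/(-136130 + 208148) = -301697/(-216) + 1323/(-136130 + 208148) = -301697*(-1/216) + 1323/72018 = 301697/216 + 1323*(1/72018) = 301697/216 + 147/8002 = 1207105573/864216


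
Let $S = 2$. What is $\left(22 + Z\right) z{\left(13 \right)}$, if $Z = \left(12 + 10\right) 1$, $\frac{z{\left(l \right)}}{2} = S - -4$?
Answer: $528$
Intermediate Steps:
$z{\left(l \right)} = 12$ ($z{\left(l \right)} = 2 \left(2 - -4\right) = 2 \left(2 + 4\right) = 2 \cdot 6 = 12$)
$Z = 22$ ($Z = 22 \cdot 1 = 22$)
$\left(22 + Z\right) z{\left(13 \right)} = \left(22 + 22\right) 12 = 44 \cdot 12 = 528$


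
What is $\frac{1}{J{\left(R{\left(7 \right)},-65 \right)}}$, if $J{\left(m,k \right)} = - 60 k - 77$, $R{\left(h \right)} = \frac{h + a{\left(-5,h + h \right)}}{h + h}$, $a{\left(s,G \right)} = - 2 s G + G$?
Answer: $\frac{1}{3823} \approx 0.00026157$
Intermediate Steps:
$a{\left(s,G \right)} = G - 2 G s$ ($a{\left(s,G \right)} = - 2 G s + G = G - 2 G s$)
$R{\left(h \right)} = \frac{23}{2}$ ($R{\left(h \right)} = \frac{h + \left(h + h\right) \left(1 - -10\right)}{h + h} = \frac{h + 2 h \left(1 + 10\right)}{2 h} = \left(h + 2 h 11\right) \frac{1}{2 h} = \left(h + 22 h\right) \frac{1}{2 h} = 23 h \frac{1}{2 h} = \frac{23}{2}$)
$J{\left(m,k \right)} = -77 - 60 k$
$\frac{1}{J{\left(R{\left(7 \right)},-65 \right)}} = \frac{1}{-77 - -3900} = \frac{1}{-77 + 3900} = \frac{1}{3823}$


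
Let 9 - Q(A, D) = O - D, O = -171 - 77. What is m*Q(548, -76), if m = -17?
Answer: -3077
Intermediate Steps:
O = -248
Q(A, D) = 257 + D (Q(A, D) = 9 - (-248 - D) = 9 + (248 + D) = 257 + D)
m*Q(548, -76) = -17*(257 - 76) = -17*181 = -3077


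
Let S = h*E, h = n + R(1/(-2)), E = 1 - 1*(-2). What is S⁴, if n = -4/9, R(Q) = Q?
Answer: 83521/1296 ≈ 64.445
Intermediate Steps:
n = -4/9 (n = -4*⅑ = -4/9 ≈ -0.44444)
E = 3 (E = 1 + 2 = 3)
h = -17/18 (h = -4/9 + 1/(-2) = -4/9 - ½ = -17/18 ≈ -0.94444)
S = -17/6 (S = -17/18*3 = -17/6 ≈ -2.8333)
S⁴ = (-17/6)⁴ = 83521/1296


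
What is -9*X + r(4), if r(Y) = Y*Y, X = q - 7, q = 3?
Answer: 52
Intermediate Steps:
X = -4 (X = 3 - 7 = -4)
r(Y) = Y²
-9*X + r(4) = -9*(-4) + 4² = 36 + 16 = 52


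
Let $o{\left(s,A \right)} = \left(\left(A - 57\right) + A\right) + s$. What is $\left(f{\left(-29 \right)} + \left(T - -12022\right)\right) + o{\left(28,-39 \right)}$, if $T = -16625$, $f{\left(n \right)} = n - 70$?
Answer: $-4809$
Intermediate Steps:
$f{\left(n \right)} = -70 + n$
$o{\left(s,A \right)} = -57 + s + 2 A$ ($o{\left(s,A \right)} = \left(\left(-57 + A\right) + A\right) + s = \left(-57 + 2 A\right) + s = -57 + s + 2 A$)
$\left(f{\left(-29 \right)} + \left(T - -12022\right)\right) + o{\left(28,-39 \right)} = \left(\left(-70 - 29\right) - 4603\right) + \left(-57 + 28 + 2 \left(-39\right)\right) = \left(-99 + \left(-16625 + 12022\right)\right) - 107 = \left(-99 - 4603\right) - 107 = -4702 - 107 = -4809$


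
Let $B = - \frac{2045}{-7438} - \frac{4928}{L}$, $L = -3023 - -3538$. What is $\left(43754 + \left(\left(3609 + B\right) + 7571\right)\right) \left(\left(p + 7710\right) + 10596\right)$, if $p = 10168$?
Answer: $\frac{2995364159942567}{1915285} \approx 1.5639 \cdot 10^{9}$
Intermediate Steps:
$L = 515$ ($L = -3023 + 3538 = 515$)
$B = - \frac{35601289}{3830570}$ ($B = - \frac{2045}{-7438} - \frac{4928}{515} = \left(-2045\right) \left(- \frac{1}{7438}\right) - \frac{4928}{515} = \frac{2045}{7438} - \frac{4928}{515} = - \frac{35601289}{3830570} \approx -9.294$)
$\left(43754 + \left(\left(3609 + B\right) + 7571\right)\right) \left(\left(p + 7710\right) + 10596\right) = \left(43754 + \left(\left(3609 - \frac{35601289}{3830570}\right) + 7571\right)\right) \left(\left(10168 + 7710\right) + 10596\right) = \left(43754 + \left(\frac{13788925841}{3830570} + 7571\right)\right) \left(17878 + 10596\right) = \left(43754 + \frac{42790171311}{3830570}\right) 28474 = \frac{210392931091}{3830570} \cdot 28474 = \frac{2995364159942567}{1915285}$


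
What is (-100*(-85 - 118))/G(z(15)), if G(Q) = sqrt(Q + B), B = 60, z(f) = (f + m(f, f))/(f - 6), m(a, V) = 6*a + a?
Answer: 2030*sqrt(165)/11 ≈ 2370.5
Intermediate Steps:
m(a, V) = 7*a
z(f) = 8*f/(-6 + f) (z(f) = (f + 7*f)/(f - 6) = (8*f)/(-6 + f) = 8*f/(-6 + f))
G(Q) = sqrt(60 + Q) (G(Q) = sqrt(Q + 60) = sqrt(60 + Q))
(-100*(-85 - 118))/G(z(15)) = (-100*(-85 - 118))/(sqrt(60 + 8*15/(-6 + 15))) = (-100*(-203))/(sqrt(60 + 8*15/9)) = 20300/(sqrt(60 + 8*15*(1/9))) = 20300/(sqrt(60 + 40/3)) = 20300/(sqrt(220/3)) = 20300/((2*sqrt(165)/3)) = 20300*(sqrt(165)/110) = 2030*sqrt(165)/11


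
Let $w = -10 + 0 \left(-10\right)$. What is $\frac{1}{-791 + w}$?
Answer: $- \frac{1}{801} \approx -0.0012484$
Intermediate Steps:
$w = -10$ ($w = -10 + 0 = -10$)
$\frac{1}{-791 + w} = \frac{1}{-791 - 10} = \frac{1}{-801} = - \frac{1}{801}$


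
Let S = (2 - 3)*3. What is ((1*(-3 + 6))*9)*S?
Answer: -81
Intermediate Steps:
S = -3 (S = -1*3 = -3)
((1*(-3 + 6))*9)*S = ((1*(-3 + 6))*9)*(-3) = ((1*3)*9)*(-3) = (3*9)*(-3) = 27*(-3) = -81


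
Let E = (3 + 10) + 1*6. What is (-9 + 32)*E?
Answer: 437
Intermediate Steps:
E = 19 (E = 13 + 6 = 19)
(-9 + 32)*E = (-9 + 32)*19 = 23*19 = 437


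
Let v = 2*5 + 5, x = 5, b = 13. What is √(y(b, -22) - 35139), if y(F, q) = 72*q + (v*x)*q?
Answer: I*√38373 ≈ 195.89*I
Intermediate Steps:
v = 15 (v = 10 + 5 = 15)
y(F, q) = 147*q (y(F, q) = 72*q + (15*5)*q = 72*q + 75*q = 147*q)
√(y(b, -22) - 35139) = √(147*(-22) - 35139) = √(-3234 - 35139) = √(-38373) = I*√38373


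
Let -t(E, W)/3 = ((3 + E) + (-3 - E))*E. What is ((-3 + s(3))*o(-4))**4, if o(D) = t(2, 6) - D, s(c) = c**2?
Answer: 331776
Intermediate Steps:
t(E, W) = 0 (t(E, W) = -3*((3 + E) + (-3 - E))*E = -0*E = -3*0 = 0)
o(D) = -D (o(D) = 0 - D = -D)
((-3 + s(3))*o(-4))**4 = ((-3 + 3**2)*(-1*(-4)))**4 = ((-3 + 9)*4)**4 = (6*4)**4 = 24**4 = 331776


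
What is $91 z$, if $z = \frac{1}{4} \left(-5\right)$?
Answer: $- \frac{455}{4} \approx -113.75$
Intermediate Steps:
$z = - \frac{5}{4}$ ($z = \frac{1}{4} \left(-5\right) = - \frac{5}{4} \approx -1.25$)
$91 z = 91 \left(- \frac{5}{4}\right) = - \frac{455}{4}$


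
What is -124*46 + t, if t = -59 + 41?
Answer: -5722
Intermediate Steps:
t = -18
-124*46 + t = -124*46 - 18 = -5704 - 18 = -5722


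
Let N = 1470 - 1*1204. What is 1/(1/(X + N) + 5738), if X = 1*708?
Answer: 974/5588813 ≈ 0.00017428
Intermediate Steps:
N = 266 (N = 1470 - 1204 = 266)
X = 708
1/(1/(X + N) + 5738) = 1/(1/(708 + 266) + 5738) = 1/(1/974 + 5738) = 1/(5588813/974) = 974/5588813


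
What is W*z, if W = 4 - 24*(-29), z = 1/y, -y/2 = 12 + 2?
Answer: -25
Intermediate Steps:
y = -28 (y = -2*(12 + 2) = -2*14 = -28)
z = -1/28 (z = 1/(-28) = -1/28 ≈ -0.035714)
W = 700 (W = 4 + 696 = 700)
W*z = 700*(-1/28) = -25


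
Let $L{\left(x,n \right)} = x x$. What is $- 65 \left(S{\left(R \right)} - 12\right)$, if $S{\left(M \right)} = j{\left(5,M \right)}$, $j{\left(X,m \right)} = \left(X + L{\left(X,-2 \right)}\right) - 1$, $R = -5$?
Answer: $-1105$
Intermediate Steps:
$L{\left(x,n \right)} = x^{2}$
$j{\left(X,m \right)} = -1 + X + X^{2}$ ($j{\left(X,m \right)} = \left(X + X^{2}\right) - 1 = -1 + X + X^{2}$)
$S{\left(M \right)} = 29$ ($S{\left(M \right)} = -1 + 5 + 5^{2} = -1 + 5 + 25 = 29$)
$- 65 \left(S{\left(R \right)} - 12\right) = - 65 \left(29 - 12\right) = \left(-65\right) 17 = -1105$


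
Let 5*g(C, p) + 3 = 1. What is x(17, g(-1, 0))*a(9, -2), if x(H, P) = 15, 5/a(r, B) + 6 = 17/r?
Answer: -675/37 ≈ -18.243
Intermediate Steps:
a(r, B) = 5/(-6 + 17/r)
g(C, p) = -⅖ (g(C, p) = -⅗ + (⅕)*1 = -⅗ + ⅕ = -⅖)
x(17, g(-1, 0))*a(9, -2) = 15*(-5*9/(-17 + 6*9)) = 15*(-5*9/(-17 + 54)) = 15*(-5*9/37) = 15*(-5*9*1/37) = 15*(-45/37) = -675/37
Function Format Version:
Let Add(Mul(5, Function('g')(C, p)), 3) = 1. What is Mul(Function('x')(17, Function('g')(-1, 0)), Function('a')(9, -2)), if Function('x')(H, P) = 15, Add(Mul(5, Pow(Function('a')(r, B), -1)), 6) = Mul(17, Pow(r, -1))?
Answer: Rational(-675, 37) ≈ -18.243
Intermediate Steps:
Function('a')(r, B) = Mul(5, Pow(Add(-6, Mul(17, Pow(r, -1))), -1))
Function('g')(C, p) = Rational(-2, 5) (Function('g')(C, p) = Add(Rational(-3, 5), Mul(Rational(1, 5), 1)) = Add(Rational(-3, 5), Rational(1, 5)) = Rational(-2, 5))
Mul(Function('x')(17, Function('g')(-1, 0)), Function('a')(9, -2)) = Mul(15, Mul(-5, 9, Pow(Add(-17, Mul(6, 9)), -1))) = Mul(15, Mul(-5, 9, Pow(Add(-17, 54), -1))) = Mul(15, Mul(-5, 9, Pow(37, -1))) = Mul(15, Mul(-5, 9, Rational(1, 37))) = Mul(15, Rational(-45, 37)) = Rational(-675, 37)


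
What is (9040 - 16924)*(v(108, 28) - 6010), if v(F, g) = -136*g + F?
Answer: 76553640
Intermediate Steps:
v(F, g) = F - 136*g
(9040 - 16924)*(v(108, 28) - 6010) = (9040 - 16924)*((108 - 136*28) - 6010) = -7884*((108 - 3808) - 6010) = -7884*(-3700 - 6010) = -7884*(-9710) = 76553640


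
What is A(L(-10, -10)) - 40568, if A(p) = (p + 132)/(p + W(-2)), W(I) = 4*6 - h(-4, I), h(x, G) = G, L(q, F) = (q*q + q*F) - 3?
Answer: -9046335/223 ≈ -40567.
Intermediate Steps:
L(q, F) = -3 + q² + F*q (L(q, F) = (q² + F*q) - 3 = -3 + q² + F*q)
W(I) = 24 - I (W(I) = 4*6 - I = 24 - I)
A(p) = (132 + p)/(26 + p) (A(p) = (p + 132)/(p + (24 - 1*(-2))) = (132 + p)/(p + (24 + 2)) = (132 + p)/(p + 26) = (132 + p)/(26 + p))
A(L(-10, -10)) - 40568 = (132 + (-3 + (-10)² - 10*(-10)))/(26 + (-3 + (-10)² - 10*(-10))) - 40568 = (132 + (-3 + 100 + 100))/(26 + (-3 + 100 + 100)) - 40568 = (132 + 197)/(26 + 197) - 40568 = 329/223 - 40568 = -9046335/223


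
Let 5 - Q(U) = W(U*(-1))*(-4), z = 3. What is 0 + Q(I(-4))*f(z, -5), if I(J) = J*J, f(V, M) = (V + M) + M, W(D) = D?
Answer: 413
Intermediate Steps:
f(V, M) = V + 2*M (f(V, M) = (M + V) + M = V + 2*M)
I(J) = J²
Q(U) = 5 - 4*U (Q(U) = 5 - U*(-1)*(-4) = 5 - (-U)*(-4) = 5 - 4*U)
0 + Q(I(-4))*f(z, -5) = 0 + (5 - 4*(-4)²)*(3 + 2*(-5)) = 0 + (5 - 4*16)*(3 - 10) = 0 + (5 - 64)*(-7) = 0 - 59*(-7) = 0 + 413 = 413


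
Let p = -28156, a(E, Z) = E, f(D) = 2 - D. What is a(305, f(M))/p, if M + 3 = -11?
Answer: -305/28156 ≈ -0.010833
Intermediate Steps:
M = -14 (M = -3 - 11 = -14)
a(305, f(M))/p = 305/(-28156) = 305*(-1/28156) = -305/28156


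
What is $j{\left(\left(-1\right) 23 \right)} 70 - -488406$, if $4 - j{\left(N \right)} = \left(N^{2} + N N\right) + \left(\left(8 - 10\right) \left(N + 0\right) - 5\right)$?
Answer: $411756$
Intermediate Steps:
$j{\left(N \right)} = 9 - 2 N^{2} + 2 N$ ($j{\left(N \right)} = 4 - \left(\left(N^{2} + N N\right) + \left(\left(8 - 10\right) \left(N + 0\right) - 5\right)\right) = 4 - \left(\left(N^{2} + N^{2}\right) - \left(5 + 2 N\right)\right) = 4 - \left(2 N^{2} - \left(5 + 2 N\right)\right) = 4 - \left(-5 - 2 N + 2 N^{2}\right) = 4 + \left(5 - 2 N^{2} + 2 N\right) = 9 - 2 N^{2} + 2 N$)
$j{\left(\left(-1\right) 23 \right)} 70 - -488406 = \left(9 - 2 \left(\left(-1\right) 23\right)^{2} + 2 \left(\left(-1\right) 23\right)\right) 70 - -488406 = \left(9 - 2 \left(-23\right)^{2} + 2 \left(-23\right)\right) 70 + 488406 = \left(9 - 1058 - 46\right) 70 + 488406 = \left(-1095\right) 70 + 488406 = -76650 + 488406 = 411756$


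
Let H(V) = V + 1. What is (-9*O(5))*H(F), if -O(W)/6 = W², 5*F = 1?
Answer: 1620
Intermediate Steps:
F = ⅕ (F = (⅕)*1 = ⅕ ≈ 0.20000)
H(V) = 1 + V
O(W) = -6*W²
(-9*O(5))*H(F) = (-(-54)*5²)*(1 + ⅕) = -(-54)*25*(6/5) = -9*(-150)*(6/5) = 1350*(6/5) = 1620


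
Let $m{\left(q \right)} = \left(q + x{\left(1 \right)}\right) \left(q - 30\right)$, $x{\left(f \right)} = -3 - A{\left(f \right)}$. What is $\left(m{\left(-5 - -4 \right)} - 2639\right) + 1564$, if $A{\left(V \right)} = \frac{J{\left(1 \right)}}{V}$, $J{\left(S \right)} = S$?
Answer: $-920$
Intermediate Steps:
$A{\left(V \right)} = \frac{1}{V}$ ($A{\left(V \right)} = 1 \frac{1}{V} = \frac{1}{V}$)
$x{\left(f \right)} = -3 - \frac{1}{f}$
$m{\left(q \right)} = \left(-30 + q\right) \left(-4 + q\right)$ ($m{\left(q \right)} = \left(q - 4\right) \left(q - 30\right) = \left(q - 4\right) \left(-30 + q\right) = \left(-4 + q\right) \left(-30 + q\right) = \left(-30 + q\right) \left(-4 + q\right)$)
$\left(m{\left(-5 - -4 \right)} - 2639\right) + 1564 = \left(\left(120 + \left(-5 - -4\right)^{2} - 34 \left(-5 - -4\right)\right) - 2639\right) + 1564 = \left(\left(120 + \left(-5 + 4\right)^{2} - 34 \left(-5 + 4\right)\right) - 2639\right) + 1564 = \left(\left(120 + \left(-1\right)^{2} - -34\right) - 2639\right) + 1564 = \left(\left(120 + 1 + 34\right) - 2639\right) + 1564 = \left(155 - 2639\right) + 1564 = -2484 + 1564 = -920$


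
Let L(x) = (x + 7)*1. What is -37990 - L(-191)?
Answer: -37806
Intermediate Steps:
L(x) = 7 + x (L(x) = (7 + x)*1 = 7 + x)
-37990 - L(-191) = -37990 - (7 - 191) = -37990 - 1*(-184) = -37990 + 184 = -37806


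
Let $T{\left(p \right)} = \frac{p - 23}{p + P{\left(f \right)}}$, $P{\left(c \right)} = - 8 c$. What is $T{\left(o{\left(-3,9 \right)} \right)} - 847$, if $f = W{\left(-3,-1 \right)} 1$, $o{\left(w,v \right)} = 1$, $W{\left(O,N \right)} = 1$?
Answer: $- \frac{5907}{7} \approx -843.86$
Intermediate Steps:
$f = 1$ ($f = 1 \cdot 1 = 1$)
$T{\left(p \right)} = \frac{-23 + p}{-8 + p}$ ($T{\left(p \right)} = \frac{p - 23}{p - 8} = \frac{-23 + p}{p - 8} = \frac{-23 + p}{-8 + p}$)
$T{\left(o{\left(-3,9 \right)} \right)} - 847 = \frac{-23 + 1}{-8 + 1} - 847 = \frac{1}{-7} \left(-22\right) - 847 = \left(- \frac{1}{7}\right) \left(-22\right) - 847 = \frac{22}{7} - 847 = - \frac{5907}{7}$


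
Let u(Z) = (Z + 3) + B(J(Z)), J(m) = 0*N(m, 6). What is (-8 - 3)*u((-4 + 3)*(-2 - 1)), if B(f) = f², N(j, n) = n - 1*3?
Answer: -66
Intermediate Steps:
N(j, n) = -3 + n (N(j, n) = n - 3 = -3 + n)
J(m) = 0 (J(m) = 0*(-3 + 6) = 0*3 = 0)
u(Z) = 3 + Z (u(Z) = (Z + 3) + 0² = (3 + Z) + 0 = 3 + Z)
(-8 - 3)*u((-4 + 3)*(-2 - 1)) = (-8 - 3)*(3 + (-4 + 3)*(-2 - 1)) = -11*(3 - 1*(-3)) = -11*(3 + 3) = -11*6 = -66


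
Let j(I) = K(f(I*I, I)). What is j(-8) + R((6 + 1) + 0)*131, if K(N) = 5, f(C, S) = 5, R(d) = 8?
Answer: 1053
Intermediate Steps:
j(I) = 5
j(-8) + R((6 + 1) + 0)*131 = 5 + 8*131 = 5 + 1048 = 1053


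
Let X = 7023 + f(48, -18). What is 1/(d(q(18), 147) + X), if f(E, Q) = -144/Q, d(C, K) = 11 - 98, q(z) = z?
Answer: 1/6944 ≈ 0.00014401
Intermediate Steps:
d(C, K) = -87
X = 7031 (X = 7023 - 144/(-18) = 7023 - 144*(-1/18) = 7023 + 8 = 7031)
1/(d(q(18), 147) + X) = 1/(-87 + 7031) = 1/6944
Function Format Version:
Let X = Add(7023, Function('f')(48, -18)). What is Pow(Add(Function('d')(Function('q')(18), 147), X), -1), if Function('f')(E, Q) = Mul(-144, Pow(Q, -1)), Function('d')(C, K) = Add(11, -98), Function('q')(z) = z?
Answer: Rational(1, 6944) ≈ 0.00014401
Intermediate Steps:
Function('d')(C, K) = -87
X = 7031 (X = Add(7023, Mul(-144, Pow(-18, -1))) = Add(7023, Mul(-144, Rational(-1, 18))) = Add(7023, 8) = 7031)
Pow(Add(Function('d')(Function('q')(18), 147), X), -1) = Pow(Add(-87, 7031), -1) = Pow(6944, -1) = Rational(1, 6944)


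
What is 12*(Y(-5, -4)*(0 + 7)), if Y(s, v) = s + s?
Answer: -840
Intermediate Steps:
Y(s, v) = 2*s
12*(Y(-5, -4)*(0 + 7)) = 12*((2*(-5))*(0 + 7)) = 12*(-10*7) = 12*(-70) = -840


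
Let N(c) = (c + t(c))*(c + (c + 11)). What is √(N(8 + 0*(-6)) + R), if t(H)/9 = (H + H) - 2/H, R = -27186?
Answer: I*√92571/2 ≈ 152.13*I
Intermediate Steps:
t(H) = -18/H + 18*H (t(H) = 9*((H + H) - 2/H) = 9*(2*H - 2/H) = 9*(-2/H + 2*H) = -18/H + 18*H)
N(c) = (11 + 2*c)*(-18/c + 19*c) (N(c) = (c + (-18/c + 18*c))*(c + (c + 11)) = (-18/c + 19*c)*(c + (11 + c)) = (-18/c + 19*c)*(11 + 2*c) = (11 + 2*c)*(-18/c + 19*c))
√(N(8 + 0*(-6)) + R) = √((-36 - 198/(8 + 0*(-6)) + 38*(8 + 0*(-6))² + 209*(8 + 0*(-6))) - 27186) = √((-36 - 198/(8 + 0) + 38*(8 + 0)² + 209*(8 + 0)) - 27186) = √((-36 - 198/8 + 38*8² + 209*8) - 27186) = √((-36 - 198*⅛ + 38*64 + 1672) - 27186) = √((-36 - 99/4 + 2432 + 1672) - 27186) = √(16173/4 - 27186) = √(-92571/4) = I*√92571/2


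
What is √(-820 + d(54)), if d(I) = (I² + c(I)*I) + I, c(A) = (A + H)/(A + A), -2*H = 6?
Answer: √8702/2 ≈ 46.642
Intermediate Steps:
H = -3 (H = -½*6 = -3)
c(A) = (-3 + A)/(2*A) (c(A) = (A - 3)/(A + A) = (-3 + A)/((2*A)) = (-3 + A)*(1/(2*A)) = (-3 + A)/(2*A))
d(I) = -3/2 + I² + 3*I/2 (d(I) = (I² + ((-3 + I)/(2*I))*I) + I = (I² + (-3/2 + I/2)) + I = (-3/2 + I² + I/2) + I = -3/2 + I² + 3*I/2)
√(-820 + d(54)) = √(-820 + (-3/2 + (½)*54 + 54*(1 + 54))) = √(-820 + (-3/2 + 27 + 54*55)) = √(-820 + (-3/2 + 27 + 2970)) = √(-820 + 5991/2) = √(4351/2) = √8702/2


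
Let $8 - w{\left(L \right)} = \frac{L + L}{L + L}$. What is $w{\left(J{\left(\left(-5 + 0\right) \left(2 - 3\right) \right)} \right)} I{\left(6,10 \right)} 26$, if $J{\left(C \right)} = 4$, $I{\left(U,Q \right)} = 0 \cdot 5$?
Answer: $0$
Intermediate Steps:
$I{\left(U,Q \right)} = 0$
$w{\left(L \right)} = 7$ ($w{\left(L \right)} = 8 - \frac{L + L}{L + L} = 8 - \frac{2 L}{2 L} = 8 - 2 L \frac{1}{2 L} = 8 - 1 = 7$)
$w{\left(J{\left(\left(-5 + 0\right) \left(2 - 3\right) \right)} \right)} I{\left(6,10 \right)} 26 = 7 \cdot 0 \cdot 26 = 0 \cdot 26 = 0$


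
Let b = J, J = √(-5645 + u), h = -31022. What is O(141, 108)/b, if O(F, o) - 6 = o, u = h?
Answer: -114*I*√36667/36667 ≈ -0.59534*I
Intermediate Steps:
u = -31022
O(F, o) = 6 + o
J = I*√36667 (J = √(-5645 - 31022) = √(-36667) = I*√36667 ≈ 191.49*I)
b = I*√36667 ≈ 191.49*I
O(141, 108)/b = (6 + 108)/((I*√36667)) = 114*(-I*√36667/36667) = -114*I*√36667/36667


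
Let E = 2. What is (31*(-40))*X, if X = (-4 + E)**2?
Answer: -4960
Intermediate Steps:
X = 4 (X = (-4 + 2)**2 = (-2)**2 = 4)
(31*(-40))*X = (31*(-40))*4 = -1240*4 = -4960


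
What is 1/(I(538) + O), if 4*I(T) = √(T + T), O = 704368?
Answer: 2817472/1984537117427 - 2*√269/1984537117427 ≈ 1.4197e-6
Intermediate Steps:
I(T) = √2*√T/4 (I(T) = √(T + T)/4 = √(2*T)/4 = (√2*√T)/4 = √2*√T/4)
1/(I(538) + O) = 1/(√2*√538/4 + 704368) = 1/(√269/2 + 704368) = 1/(704368 + √269/2)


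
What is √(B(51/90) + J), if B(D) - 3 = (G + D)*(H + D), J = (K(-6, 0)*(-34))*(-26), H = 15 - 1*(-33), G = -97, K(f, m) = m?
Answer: I*√4212401/30 ≈ 68.414*I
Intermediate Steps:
H = 48 (H = 15 + 33 = 48)
J = 0 (J = (0*(-34))*(-26) = 0*(-26) = 0)
B(D) = 3 + (-97 + D)*(48 + D)
√(B(51/90) + J) = √((-4653 + (51/90)² - 2499/90) + 0) = √((-4653 + (51*(1/90))² - 2499/90) + 0) = √((-4653 + (17/30)² - 49*17/30) + 0) = √((-4653 + 289/900 - 833/30) + 0) = √(-4212401/900 + 0) = √(-4212401/900) = I*√4212401/30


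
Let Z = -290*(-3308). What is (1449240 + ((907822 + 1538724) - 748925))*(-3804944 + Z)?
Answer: -8954783186264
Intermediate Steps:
Z = 959320
(1449240 + ((907822 + 1538724) - 748925))*(-3804944 + Z) = (1449240 + ((907822 + 1538724) - 748925))*(-3804944 + 959320) = (1449240 + (2446546 - 748925))*(-2845624) = (1449240 + 1697621)*(-2845624) = 3146861*(-2845624) = -8954783186264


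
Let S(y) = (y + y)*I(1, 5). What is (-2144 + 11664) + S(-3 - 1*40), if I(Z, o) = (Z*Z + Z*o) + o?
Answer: 8574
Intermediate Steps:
I(Z, o) = o + Z² + Z*o (I(Z, o) = (Z² + Z*o) + o = o + Z² + Z*o)
S(y) = 22*y (S(y) = (y + y)*(5 + 1² + 1*5) = (2*y)*(5 + 1 + 5) = (2*y)*11 = 22*y)
(-2144 + 11664) + S(-3 - 1*40) = (-2144 + 11664) + 22*(-3 - 1*40) = 9520 + 22*(-3 - 40) = 9520 + 22*(-43) = 9520 - 946 = 8574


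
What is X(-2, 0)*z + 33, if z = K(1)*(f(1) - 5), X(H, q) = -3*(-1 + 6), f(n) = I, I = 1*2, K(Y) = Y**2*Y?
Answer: 78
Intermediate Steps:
K(Y) = Y**3
I = 2
f(n) = 2
X(H, q) = -15 (X(H, q) = -3*5 = -15)
z = -3 (z = 1**3*(2 - 5) = 1*(-3) = -3)
X(-2, 0)*z + 33 = -15*(-3) + 33 = 45 + 33 = 78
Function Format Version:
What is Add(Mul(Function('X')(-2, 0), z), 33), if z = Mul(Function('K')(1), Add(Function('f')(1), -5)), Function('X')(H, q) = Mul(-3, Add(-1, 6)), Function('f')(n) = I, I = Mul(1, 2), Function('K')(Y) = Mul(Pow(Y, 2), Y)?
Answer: 78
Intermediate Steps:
Function('K')(Y) = Pow(Y, 3)
I = 2
Function('f')(n) = 2
Function('X')(H, q) = -15 (Function('X')(H, q) = Mul(-3, 5) = -15)
z = -3 (z = Mul(Pow(1, 3), Add(2, -5)) = Mul(1, -3) = -3)
Add(Mul(Function('X')(-2, 0), z), 33) = Add(Mul(-15, -3), 33) = Add(45, 33) = 78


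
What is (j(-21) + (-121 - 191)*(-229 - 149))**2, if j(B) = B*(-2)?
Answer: 13918808484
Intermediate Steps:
j(B) = -2*B
(j(-21) + (-121 - 191)*(-229 - 149))**2 = (-2*(-21) + (-121 - 191)*(-229 - 149))**2 = (42 - 312*(-378))**2 = (42 + 117936)**2 = 117978**2 = 13918808484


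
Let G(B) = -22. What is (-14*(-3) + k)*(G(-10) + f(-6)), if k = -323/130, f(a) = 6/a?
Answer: -118151/130 ≈ -908.85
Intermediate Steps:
k = -323/130 (k = -323*1/130 = -323/130 ≈ -2.4846)
(-14*(-3) + k)*(G(-10) + f(-6)) = (-14*(-3) - 323/130)*(-22 + 6/(-6)) = (42 - 323/130)*(-22 + 6*(-1/6)) = 5137*(-22 - 1)/130 = (5137/130)*(-23) = -118151/130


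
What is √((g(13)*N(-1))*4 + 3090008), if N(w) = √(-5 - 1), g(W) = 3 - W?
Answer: 2*√(772502 - 10*I*√6) ≈ 1757.8 - 0.027869*I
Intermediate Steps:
N(w) = I*√6 (N(w) = √(-6) = I*√6)
√((g(13)*N(-1))*4 + 3090008) = √(((3 - 1*13)*(I*√6))*4 + 3090008) = √(((3 - 13)*(I*√6))*4 + 3090008) = √(-10*I*√6*4 + 3090008) = √(-40*I*√6 + 3090008) = √(3090008 - 40*I*√6)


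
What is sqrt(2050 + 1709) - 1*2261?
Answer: -2261 + sqrt(3759) ≈ -2199.7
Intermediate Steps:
sqrt(2050 + 1709) - 1*2261 = sqrt(3759) - 2261 = -2261 + sqrt(3759)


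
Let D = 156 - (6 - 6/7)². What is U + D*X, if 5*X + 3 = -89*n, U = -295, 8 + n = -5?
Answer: 7253317/245 ≈ 29605.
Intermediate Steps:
n = -13 (n = -8 - 5 = -13)
X = 1154/5 (X = -⅗ + (-89*(-13))/5 = -⅗ + (⅕)*1157 = -⅗ + 1157/5 = 1154/5 ≈ 230.80)
D = 6348/49 (D = 156 - (6 - 6*⅐)² = 156 - (6 - 6/7)² = 156 - (36/7)² = 156 - 1*1296/49 = 156 - 1296/49 = 6348/49 ≈ 129.55)
U + D*X = -295 + (6348/49)*(1154/5) = -295 + 7325592/245 = 7253317/245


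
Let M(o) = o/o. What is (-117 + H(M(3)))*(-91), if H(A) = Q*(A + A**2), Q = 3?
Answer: 10101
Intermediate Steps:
M(o) = 1
H(A) = 3*A + 3*A**2 (H(A) = 3*(A + A**2) = 3*A + 3*A**2)
(-117 + H(M(3)))*(-91) = (-117 + 3*1*(1 + 1))*(-91) = (-117 + 3*1*2)*(-91) = (-117 + 6)*(-91) = -111*(-91) = 10101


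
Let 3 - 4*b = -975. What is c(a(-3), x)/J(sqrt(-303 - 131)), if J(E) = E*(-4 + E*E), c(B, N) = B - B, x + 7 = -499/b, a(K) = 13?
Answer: 0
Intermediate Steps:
b = 489/2 (b = 3/4 - 1/4*(-975) = 3/4 + 975/4 = 489/2 ≈ 244.50)
x = -4421/489 (x = -7 - 499/489/2 = -7 - 499*2/489 = -7 - 998/489 = -4421/489 ≈ -9.0409)
c(B, N) = 0
J(E) = E*(-4 + E**2)
c(a(-3), x)/J(sqrt(-303 - 131)) = 0/((sqrt(-303 - 131)*(-4 + (sqrt(-303 - 131))**2))) = 0/((sqrt(-434)*(-4 + (sqrt(-434))**2))) = 0/(((I*sqrt(434))*(-4 + (I*sqrt(434))**2))) = 0/(((I*sqrt(434))*(-4 - 434))) = 0/(((I*sqrt(434))*(-438))) = 0/((-438*I*sqrt(434))) = 0*(I*sqrt(434)/190092) = 0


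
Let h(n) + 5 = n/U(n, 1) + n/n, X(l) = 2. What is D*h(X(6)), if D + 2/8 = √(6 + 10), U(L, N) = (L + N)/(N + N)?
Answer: -10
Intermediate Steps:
U(L, N) = (L + N)/(2*N) (U(L, N) = (L + N)/((2*N)) = (L + N)*(1/(2*N)) = (L + N)/(2*N))
D = 15/4 (D = -¼ + √(6 + 10) = -¼ + √16 = -¼ + 4 = 15/4 ≈ 3.7500)
h(n) = -4 + n/(½ + n/2) (h(n) = -5 + (n/(((½)*(n + 1)/1)) + n/n) = -5 + (n/(((½)*1*(1 + n))) + 1) = -5 + (n/(½ + n/2) + 1) = -5 + (1 + n/(½ + n/2)) = -4 + n/(½ + n/2))
D*h(X(6)) = 15*(2*(-2 - 1*2)/(1 + 2))/4 = 15*(2*(-2 - 2)/3)/4 = 15*(2*(⅓)*(-4))/4 = (15/4)*(-8/3) = -10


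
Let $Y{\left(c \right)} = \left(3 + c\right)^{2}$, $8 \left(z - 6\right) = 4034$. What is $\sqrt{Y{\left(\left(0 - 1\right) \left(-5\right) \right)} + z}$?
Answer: $\frac{\sqrt{2297}}{2} \approx 23.964$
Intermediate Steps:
$z = \frac{2041}{4}$ ($z = 6 + \frac{1}{8} \cdot 4034 = 6 + \frac{2017}{4} = \frac{2041}{4} \approx 510.25$)
$\sqrt{Y{\left(\left(0 - 1\right) \left(-5\right) \right)} + z} = \sqrt{\left(3 + \left(0 - 1\right) \left(-5\right)\right)^{2} + \frac{2041}{4}} = \sqrt{\left(3 - -5\right)^{2} + \frac{2041}{4}} = \sqrt{\left(3 + 5\right)^{2} + \frac{2041}{4}} = \sqrt{8^{2} + \frac{2041}{4}} = \sqrt{64 + \frac{2041}{4}} = \sqrt{\frac{2297}{4}} = \frac{\sqrt{2297}}{2}$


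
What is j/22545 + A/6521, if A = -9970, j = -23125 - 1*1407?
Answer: -384746822/147015945 ≈ -2.6170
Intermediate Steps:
j = -24532 (j = -23125 - 1407 = -24532)
j/22545 + A/6521 = -24532/22545 - 9970/6521 = -384746822/147015945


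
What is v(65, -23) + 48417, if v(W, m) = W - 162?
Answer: 48320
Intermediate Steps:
v(W, m) = -162 + W
v(65, -23) + 48417 = (-162 + 65) + 48417 = -97 + 48417 = 48320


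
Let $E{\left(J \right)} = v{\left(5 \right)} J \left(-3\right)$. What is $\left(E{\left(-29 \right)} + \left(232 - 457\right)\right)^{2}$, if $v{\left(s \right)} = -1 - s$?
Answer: $558009$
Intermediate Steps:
$E{\left(J \right)} = 18 J$ ($E{\left(J \right)} = \left(-1 - 5\right) J \left(-3\right) = - 6 J \left(-3\right) = 18 J$)
$\left(E{\left(-29 \right)} + \left(232 - 457\right)\right)^{2} = \left(18 \left(-29\right) + \left(232 - 457\right)\right)^{2} = \left(-522 - 225\right)^{2} = \left(-747\right)^{2} = 558009$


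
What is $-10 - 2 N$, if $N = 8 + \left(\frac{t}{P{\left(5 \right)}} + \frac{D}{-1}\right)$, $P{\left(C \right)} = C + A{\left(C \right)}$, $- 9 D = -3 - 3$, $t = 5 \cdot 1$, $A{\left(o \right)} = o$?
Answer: $- \frac{77}{3} \approx -25.667$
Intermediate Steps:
$t = 5$
$D = \frac{2}{3}$ ($D = - \frac{-3 - 3}{9} = \left(- \frac{1}{9}\right) \left(-6\right) = \frac{2}{3} \approx 0.66667$)
$P{\left(C \right)} = 2 C$ ($P{\left(C \right)} = C + C = 2 C$)
$N = \frac{47}{6}$ ($N = 8 + \left(\frac{5}{2 \cdot 5} + \frac{2}{3 \left(-1\right)}\right) = 8 + \left(\frac{5}{10} + \frac{2}{3} \left(-1\right)\right) = 8 + \left(5 \cdot \frac{1}{10} - \frac{2}{3}\right) = 8 + \left(\frac{1}{2} - \frac{2}{3}\right) = 8 - \frac{1}{6} = \frac{47}{6} \approx 7.8333$)
$-10 - 2 N = -10 - \frac{47}{3} = - \frac{77}{3}$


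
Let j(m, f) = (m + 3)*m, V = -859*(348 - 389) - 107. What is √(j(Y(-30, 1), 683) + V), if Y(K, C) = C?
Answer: 2*√8779 ≈ 187.39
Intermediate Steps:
V = 35112 (V = -859*(-41) - 107 = 35219 - 107 = 35112)
j(m, f) = m*(3 + m) (j(m, f) = (3 + m)*m = m*(3 + m))
√(j(Y(-30, 1), 683) + V) = √(1*(3 + 1) + 35112) = √(1*4 + 35112) = √(4 + 35112) = √35116 = 2*√8779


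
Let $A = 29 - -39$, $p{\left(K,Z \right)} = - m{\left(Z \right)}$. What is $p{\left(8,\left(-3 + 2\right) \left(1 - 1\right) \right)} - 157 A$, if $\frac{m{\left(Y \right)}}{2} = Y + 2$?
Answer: $-10680$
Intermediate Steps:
$m{\left(Y \right)} = 4 + 2 Y$ ($m{\left(Y \right)} = 2 \left(Y + 2\right) = 2 \left(2 + Y\right) = 4 + 2 Y$)
$p{\left(K,Z \right)} = -4 - 2 Z$ ($p{\left(K,Z \right)} = - (4 + 2 Z) = -4 - 2 Z$)
$A = 68$ ($A = 29 + 39 = 68$)
$p{\left(8,\left(-3 + 2\right) \left(1 - 1\right) \right)} - 157 A = \left(-4 - 2 \left(-3 + 2\right) \left(1 - 1\right)\right) - 10676 = \left(-4 - 2 \left(\left(-1\right) 0\right)\right) - 10676 = \left(-4 - 0\right) - 10676 = \left(-4 + 0\right) - 10676 = -4 - 10676 = -10680$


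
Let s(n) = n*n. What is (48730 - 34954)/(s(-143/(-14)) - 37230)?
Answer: -2700096/7276631 ≈ -0.37106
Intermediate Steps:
s(n) = n²
(48730 - 34954)/(s(-143/(-14)) - 37230) = (48730 - 34954)/((-143/(-14))² - 37230) = 13776/((-143*(-1/14))² - 37230) = 13776/((143/14)² - 37230) = 13776/(20449/196 - 37230) = 13776/(-7276631/196) = 13776*(-196/7276631) = -2700096/7276631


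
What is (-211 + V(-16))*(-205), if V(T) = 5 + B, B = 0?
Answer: 42230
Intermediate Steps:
V(T) = 5 (V(T) = 5 + 0 = 5)
(-211 + V(-16))*(-205) = (-211 + 5)*(-205) = -206*(-205) = 42230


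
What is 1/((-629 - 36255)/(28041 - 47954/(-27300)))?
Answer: -382783627/503466600 ≈ -0.76030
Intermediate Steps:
1/((-629 - 36255)/(28041 - 47954/(-27300))) = 1/(-36884/(28041 - 47954*(-1/27300))) = 1/(-36884/(28041 + 23977/13650)) = 1/(-36884/382783627/13650) = 1/(-36884*13650/382783627) = 1/(-503466600/382783627) = -382783627/503466600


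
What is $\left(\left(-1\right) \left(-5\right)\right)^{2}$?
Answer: $25$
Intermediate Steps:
$\left(\left(-1\right) \left(-5\right)\right)^{2} = 5^{2} = 25$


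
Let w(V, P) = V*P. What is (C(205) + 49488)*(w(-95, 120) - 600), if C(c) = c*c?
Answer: -1098156000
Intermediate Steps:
w(V, P) = P*V
C(c) = c²
(C(205) + 49488)*(w(-95, 120) - 600) = (205² + 49488)*(120*(-95) - 600) = (42025 + 49488)*(-11400 - 600) = 91513*(-12000) = -1098156000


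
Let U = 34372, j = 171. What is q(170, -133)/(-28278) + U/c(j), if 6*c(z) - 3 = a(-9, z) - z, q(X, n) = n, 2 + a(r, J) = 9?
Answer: -5831807083/4552758 ≈ -1280.9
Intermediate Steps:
a(r, J) = 7 (a(r, J) = -2 + 9 = 7)
c(z) = 5/3 - z/6 (c(z) = ½ + (7 - z)/6 = ½ + (7/6 - z/6) = 5/3 - z/6)
q(170, -133)/(-28278) + U/c(j) = -133/(-28278) + 34372/(5/3 - ⅙*171) = -133*(-1/28278) + 34372/(5/3 - 57/2) = 133/28278 + 34372/(-161/6) = 133/28278 + 34372*(-6/161) = 133/28278 - 206232/161 = -5831807083/4552758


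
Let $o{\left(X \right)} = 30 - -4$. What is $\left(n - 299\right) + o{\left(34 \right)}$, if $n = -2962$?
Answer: $-3227$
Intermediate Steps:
$o{\left(X \right)} = 34$ ($o{\left(X \right)} = 30 + 4 = 34$)
$\left(n - 299\right) + o{\left(34 \right)} = \left(-2962 - 299\right) + 34 = -3261 + 34 = -3227$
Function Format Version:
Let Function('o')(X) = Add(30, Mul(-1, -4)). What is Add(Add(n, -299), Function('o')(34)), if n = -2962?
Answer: -3227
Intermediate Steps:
Function('o')(X) = 34 (Function('o')(X) = Add(30, 4) = 34)
Add(Add(n, -299), Function('o')(34)) = Add(Add(-2962, -299), 34) = Add(-3261, 34) = -3227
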